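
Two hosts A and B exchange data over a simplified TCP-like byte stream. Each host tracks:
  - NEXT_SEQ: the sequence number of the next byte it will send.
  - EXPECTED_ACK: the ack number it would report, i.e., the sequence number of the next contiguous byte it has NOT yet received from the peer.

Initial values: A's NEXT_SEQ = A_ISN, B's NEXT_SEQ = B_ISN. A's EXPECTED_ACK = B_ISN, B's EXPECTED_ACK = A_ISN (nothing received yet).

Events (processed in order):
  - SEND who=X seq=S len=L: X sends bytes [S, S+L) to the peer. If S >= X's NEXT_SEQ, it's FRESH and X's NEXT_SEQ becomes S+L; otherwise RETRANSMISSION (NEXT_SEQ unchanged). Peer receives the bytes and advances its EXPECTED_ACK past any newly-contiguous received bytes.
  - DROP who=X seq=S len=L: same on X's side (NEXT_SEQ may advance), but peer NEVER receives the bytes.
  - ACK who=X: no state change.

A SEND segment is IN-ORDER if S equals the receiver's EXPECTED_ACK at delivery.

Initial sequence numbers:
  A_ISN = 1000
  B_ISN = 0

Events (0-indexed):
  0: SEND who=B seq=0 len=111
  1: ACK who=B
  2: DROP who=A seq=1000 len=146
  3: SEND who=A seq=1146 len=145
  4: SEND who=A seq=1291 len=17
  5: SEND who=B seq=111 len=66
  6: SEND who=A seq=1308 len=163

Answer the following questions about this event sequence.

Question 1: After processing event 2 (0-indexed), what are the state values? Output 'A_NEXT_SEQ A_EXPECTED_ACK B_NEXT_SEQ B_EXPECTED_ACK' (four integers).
After event 0: A_seq=1000 A_ack=111 B_seq=111 B_ack=1000
After event 1: A_seq=1000 A_ack=111 B_seq=111 B_ack=1000
After event 2: A_seq=1146 A_ack=111 B_seq=111 B_ack=1000

1146 111 111 1000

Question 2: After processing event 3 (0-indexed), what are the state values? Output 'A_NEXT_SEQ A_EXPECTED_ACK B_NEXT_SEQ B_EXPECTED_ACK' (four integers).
After event 0: A_seq=1000 A_ack=111 B_seq=111 B_ack=1000
After event 1: A_seq=1000 A_ack=111 B_seq=111 B_ack=1000
After event 2: A_seq=1146 A_ack=111 B_seq=111 B_ack=1000
After event 3: A_seq=1291 A_ack=111 B_seq=111 B_ack=1000

1291 111 111 1000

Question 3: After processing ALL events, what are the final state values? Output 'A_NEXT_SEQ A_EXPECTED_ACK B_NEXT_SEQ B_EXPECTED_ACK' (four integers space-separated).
After event 0: A_seq=1000 A_ack=111 B_seq=111 B_ack=1000
After event 1: A_seq=1000 A_ack=111 B_seq=111 B_ack=1000
After event 2: A_seq=1146 A_ack=111 B_seq=111 B_ack=1000
After event 3: A_seq=1291 A_ack=111 B_seq=111 B_ack=1000
After event 4: A_seq=1308 A_ack=111 B_seq=111 B_ack=1000
After event 5: A_seq=1308 A_ack=177 B_seq=177 B_ack=1000
After event 6: A_seq=1471 A_ack=177 B_seq=177 B_ack=1000

Answer: 1471 177 177 1000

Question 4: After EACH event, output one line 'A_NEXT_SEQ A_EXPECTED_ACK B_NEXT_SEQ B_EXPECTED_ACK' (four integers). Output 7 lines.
1000 111 111 1000
1000 111 111 1000
1146 111 111 1000
1291 111 111 1000
1308 111 111 1000
1308 177 177 1000
1471 177 177 1000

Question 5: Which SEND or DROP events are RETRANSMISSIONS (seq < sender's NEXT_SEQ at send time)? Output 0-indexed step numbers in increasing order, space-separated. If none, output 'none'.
Step 0: SEND seq=0 -> fresh
Step 2: DROP seq=1000 -> fresh
Step 3: SEND seq=1146 -> fresh
Step 4: SEND seq=1291 -> fresh
Step 5: SEND seq=111 -> fresh
Step 6: SEND seq=1308 -> fresh

Answer: none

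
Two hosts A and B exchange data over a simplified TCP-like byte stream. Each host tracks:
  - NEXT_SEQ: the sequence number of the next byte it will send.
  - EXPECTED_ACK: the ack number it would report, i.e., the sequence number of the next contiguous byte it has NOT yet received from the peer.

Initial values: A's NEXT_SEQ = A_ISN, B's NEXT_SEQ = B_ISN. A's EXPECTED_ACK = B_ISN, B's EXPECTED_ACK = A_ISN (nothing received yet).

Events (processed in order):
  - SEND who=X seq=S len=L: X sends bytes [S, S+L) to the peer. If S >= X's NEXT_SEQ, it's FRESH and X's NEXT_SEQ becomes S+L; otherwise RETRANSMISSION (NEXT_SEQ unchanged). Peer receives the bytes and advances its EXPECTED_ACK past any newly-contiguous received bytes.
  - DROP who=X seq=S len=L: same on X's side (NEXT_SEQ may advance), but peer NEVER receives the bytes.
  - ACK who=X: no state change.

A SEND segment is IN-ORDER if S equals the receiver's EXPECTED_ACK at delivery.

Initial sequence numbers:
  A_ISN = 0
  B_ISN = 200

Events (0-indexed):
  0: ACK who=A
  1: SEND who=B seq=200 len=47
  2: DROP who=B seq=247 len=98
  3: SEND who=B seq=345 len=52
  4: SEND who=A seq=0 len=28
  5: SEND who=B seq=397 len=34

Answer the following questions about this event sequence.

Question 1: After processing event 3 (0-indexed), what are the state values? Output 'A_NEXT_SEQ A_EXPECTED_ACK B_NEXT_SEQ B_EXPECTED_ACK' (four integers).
After event 0: A_seq=0 A_ack=200 B_seq=200 B_ack=0
After event 1: A_seq=0 A_ack=247 B_seq=247 B_ack=0
After event 2: A_seq=0 A_ack=247 B_seq=345 B_ack=0
After event 3: A_seq=0 A_ack=247 B_seq=397 B_ack=0

0 247 397 0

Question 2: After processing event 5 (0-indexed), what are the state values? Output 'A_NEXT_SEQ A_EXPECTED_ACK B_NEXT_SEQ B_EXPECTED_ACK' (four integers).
After event 0: A_seq=0 A_ack=200 B_seq=200 B_ack=0
After event 1: A_seq=0 A_ack=247 B_seq=247 B_ack=0
After event 2: A_seq=0 A_ack=247 B_seq=345 B_ack=0
After event 3: A_seq=0 A_ack=247 B_seq=397 B_ack=0
After event 4: A_seq=28 A_ack=247 B_seq=397 B_ack=28
After event 5: A_seq=28 A_ack=247 B_seq=431 B_ack=28

28 247 431 28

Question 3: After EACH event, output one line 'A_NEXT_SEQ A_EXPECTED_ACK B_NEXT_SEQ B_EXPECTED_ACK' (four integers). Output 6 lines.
0 200 200 0
0 247 247 0
0 247 345 0
0 247 397 0
28 247 397 28
28 247 431 28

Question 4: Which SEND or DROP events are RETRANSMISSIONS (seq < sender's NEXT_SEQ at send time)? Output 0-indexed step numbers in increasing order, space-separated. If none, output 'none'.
Step 1: SEND seq=200 -> fresh
Step 2: DROP seq=247 -> fresh
Step 3: SEND seq=345 -> fresh
Step 4: SEND seq=0 -> fresh
Step 5: SEND seq=397 -> fresh

Answer: none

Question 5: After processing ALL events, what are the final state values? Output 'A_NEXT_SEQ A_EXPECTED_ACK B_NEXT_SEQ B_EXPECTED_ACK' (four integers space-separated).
After event 0: A_seq=0 A_ack=200 B_seq=200 B_ack=0
After event 1: A_seq=0 A_ack=247 B_seq=247 B_ack=0
After event 2: A_seq=0 A_ack=247 B_seq=345 B_ack=0
After event 3: A_seq=0 A_ack=247 B_seq=397 B_ack=0
After event 4: A_seq=28 A_ack=247 B_seq=397 B_ack=28
After event 5: A_seq=28 A_ack=247 B_seq=431 B_ack=28

Answer: 28 247 431 28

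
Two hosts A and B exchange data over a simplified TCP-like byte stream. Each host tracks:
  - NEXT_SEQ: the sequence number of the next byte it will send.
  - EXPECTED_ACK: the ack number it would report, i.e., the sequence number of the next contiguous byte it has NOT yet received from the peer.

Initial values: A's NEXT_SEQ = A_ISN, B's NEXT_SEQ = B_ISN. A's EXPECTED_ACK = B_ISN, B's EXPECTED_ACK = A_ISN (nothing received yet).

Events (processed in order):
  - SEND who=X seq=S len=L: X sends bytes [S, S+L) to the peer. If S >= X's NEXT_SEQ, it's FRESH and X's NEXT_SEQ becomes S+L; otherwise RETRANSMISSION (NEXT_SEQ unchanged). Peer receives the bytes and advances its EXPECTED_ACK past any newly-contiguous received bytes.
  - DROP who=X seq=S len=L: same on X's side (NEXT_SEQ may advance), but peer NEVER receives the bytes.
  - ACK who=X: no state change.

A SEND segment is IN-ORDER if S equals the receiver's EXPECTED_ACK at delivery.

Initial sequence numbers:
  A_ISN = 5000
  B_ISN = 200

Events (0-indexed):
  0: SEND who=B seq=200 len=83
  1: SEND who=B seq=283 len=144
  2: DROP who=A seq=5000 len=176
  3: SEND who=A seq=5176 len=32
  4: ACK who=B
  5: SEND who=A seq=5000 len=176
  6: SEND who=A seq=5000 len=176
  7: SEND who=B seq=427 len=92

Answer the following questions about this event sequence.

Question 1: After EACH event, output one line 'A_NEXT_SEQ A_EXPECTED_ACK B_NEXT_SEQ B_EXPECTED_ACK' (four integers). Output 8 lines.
5000 283 283 5000
5000 427 427 5000
5176 427 427 5000
5208 427 427 5000
5208 427 427 5000
5208 427 427 5208
5208 427 427 5208
5208 519 519 5208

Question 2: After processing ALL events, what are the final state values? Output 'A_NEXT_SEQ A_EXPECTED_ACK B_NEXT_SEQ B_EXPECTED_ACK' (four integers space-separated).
Answer: 5208 519 519 5208

Derivation:
After event 0: A_seq=5000 A_ack=283 B_seq=283 B_ack=5000
After event 1: A_seq=5000 A_ack=427 B_seq=427 B_ack=5000
After event 2: A_seq=5176 A_ack=427 B_seq=427 B_ack=5000
After event 3: A_seq=5208 A_ack=427 B_seq=427 B_ack=5000
After event 4: A_seq=5208 A_ack=427 B_seq=427 B_ack=5000
After event 5: A_seq=5208 A_ack=427 B_seq=427 B_ack=5208
After event 6: A_seq=5208 A_ack=427 B_seq=427 B_ack=5208
After event 7: A_seq=5208 A_ack=519 B_seq=519 B_ack=5208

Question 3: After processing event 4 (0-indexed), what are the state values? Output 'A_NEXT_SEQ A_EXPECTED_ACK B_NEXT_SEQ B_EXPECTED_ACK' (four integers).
After event 0: A_seq=5000 A_ack=283 B_seq=283 B_ack=5000
After event 1: A_seq=5000 A_ack=427 B_seq=427 B_ack=5000
After event 2: A_seq=5176 A_ack=427 B_seq=427 B_ack=5000
After event 3: A_seq=5208 A_ack=427 B_seq=427 B_ack=5000
After event 4: A_seq=5208 A_ack=427 B_seq=427 B_ack=5000

5208 427 427 5000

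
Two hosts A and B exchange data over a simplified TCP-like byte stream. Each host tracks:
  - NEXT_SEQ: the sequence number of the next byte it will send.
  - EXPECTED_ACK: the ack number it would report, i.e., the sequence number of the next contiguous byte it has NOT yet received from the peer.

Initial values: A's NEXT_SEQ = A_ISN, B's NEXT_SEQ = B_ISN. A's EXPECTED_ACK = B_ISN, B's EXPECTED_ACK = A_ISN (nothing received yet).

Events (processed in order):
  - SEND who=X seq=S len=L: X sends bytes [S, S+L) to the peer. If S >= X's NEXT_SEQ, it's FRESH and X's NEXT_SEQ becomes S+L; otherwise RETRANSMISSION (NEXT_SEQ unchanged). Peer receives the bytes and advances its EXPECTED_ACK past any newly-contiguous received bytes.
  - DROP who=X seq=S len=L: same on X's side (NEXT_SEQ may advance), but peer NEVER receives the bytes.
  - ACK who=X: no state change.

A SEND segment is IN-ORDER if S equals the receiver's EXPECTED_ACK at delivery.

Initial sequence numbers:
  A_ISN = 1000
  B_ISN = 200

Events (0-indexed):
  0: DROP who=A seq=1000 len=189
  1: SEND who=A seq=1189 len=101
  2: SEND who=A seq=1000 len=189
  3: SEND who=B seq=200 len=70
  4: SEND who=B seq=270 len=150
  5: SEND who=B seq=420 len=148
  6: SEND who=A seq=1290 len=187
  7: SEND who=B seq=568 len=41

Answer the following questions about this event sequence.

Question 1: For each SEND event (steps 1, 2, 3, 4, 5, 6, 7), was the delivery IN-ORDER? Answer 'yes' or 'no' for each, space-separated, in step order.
Answer: no yes yes yes yes yes yes

Derivation:
Step 1: SEND seq=1189 -> out-of-order
Step 2: SEND seq=1000 -> in-order
Step 3: SEND seq=200 -> in-order
Step 4: SEND seq=270 -> in-order
Step 5: SEND seq=420 -> in-order
Step 6: SEND seq=1290 -> in-order
Step 7: SEND seq=568 -> in-order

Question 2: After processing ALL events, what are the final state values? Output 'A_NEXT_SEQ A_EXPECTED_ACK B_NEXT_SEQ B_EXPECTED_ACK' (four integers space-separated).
After event 0: A_seq=1189 A_ack=200 B_seq=200 B_ack=1000
After event 1: A_seq=1290 A_ack=200 B_seq=200 B_ack=1000
After event 2: A_seq=1290 A_ack=200 B_seq=200 B_ack=1290
After event 3: A_seq=1290 A_ack=270 B_seq=270 B_ack=1290
After event 4: A_seq=1290 A_ack=420 B_seq=420 B_ack=1290
After event 5: A_seq=1290 A_ack=568 B_seq=568 B_ack=1290
After event 6: A_seq=1477 A_ack=568 B_seq=568 B_ack=1477
After event 7: A_seq=1477 A_ack=609 B_seq=609 B_ack=1477

Answer: 1477 609 609 1477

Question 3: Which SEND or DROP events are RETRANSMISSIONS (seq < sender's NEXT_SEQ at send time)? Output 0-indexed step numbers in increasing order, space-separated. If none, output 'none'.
Step 0: DROP seq=1000 -> fresh
Step 1: SEND seq=1189 -> fresh
Step 2: SEND seq=1000 -> retransmit
Step 3: SEND seq=200 -> fresh
Step 4: SEND seq=270 -> fresh
Step 5: SEND seq=420 -> fresh
Step 6: SEND seq=1290 -> fresh
Step 7: SEND seq=568 -> fresh

Answer: 2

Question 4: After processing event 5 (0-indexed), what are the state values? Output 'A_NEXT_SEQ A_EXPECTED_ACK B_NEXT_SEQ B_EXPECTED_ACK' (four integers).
After event 0: A_seq=1189 A_ack=200 B_seq=200 B_ack=1000
After event 1: A_seq=1290 A_ack=200 B_seq=200 B_ack=1000
After event 2: A_seq=1290 A_ack=200 B_seq=200 B_ack=1290
After event 3: A_seq=1290 A_ack=270 B_seq=270 B_ack=1290
After event 4: A_seq=1290 A_ack=420 B_seq=420 B_ack=1290
After event 5: A_seq=1290 A_ack=568 B_seq=568 B_ack=1290

1290 568 568 1290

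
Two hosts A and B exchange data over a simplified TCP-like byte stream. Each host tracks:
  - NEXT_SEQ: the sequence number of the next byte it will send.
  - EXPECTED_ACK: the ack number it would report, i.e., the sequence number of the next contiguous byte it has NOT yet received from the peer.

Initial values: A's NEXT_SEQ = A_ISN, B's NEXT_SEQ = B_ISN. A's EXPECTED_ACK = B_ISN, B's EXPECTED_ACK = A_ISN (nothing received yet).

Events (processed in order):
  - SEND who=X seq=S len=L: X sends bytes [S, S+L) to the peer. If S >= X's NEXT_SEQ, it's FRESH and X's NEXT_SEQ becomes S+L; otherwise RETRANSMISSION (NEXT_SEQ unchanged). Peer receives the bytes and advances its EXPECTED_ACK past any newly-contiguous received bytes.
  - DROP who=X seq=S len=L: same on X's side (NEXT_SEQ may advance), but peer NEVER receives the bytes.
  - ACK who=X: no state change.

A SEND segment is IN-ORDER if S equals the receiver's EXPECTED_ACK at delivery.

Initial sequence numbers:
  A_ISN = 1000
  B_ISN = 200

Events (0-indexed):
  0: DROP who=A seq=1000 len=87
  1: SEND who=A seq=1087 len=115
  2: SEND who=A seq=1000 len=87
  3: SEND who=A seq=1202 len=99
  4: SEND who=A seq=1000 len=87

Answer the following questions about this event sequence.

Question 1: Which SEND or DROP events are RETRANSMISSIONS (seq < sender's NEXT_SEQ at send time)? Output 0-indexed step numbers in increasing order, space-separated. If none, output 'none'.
Step 0: DROP seq=1000 -> fresh
Step 1: SEND seq=1087 -> fresh
Step 2: SEND seq=1000 -> retransmit
Step 3: SEND seq=1202 -> fresh
Step 4: SEND seq=1000 -> retransmit

Answer: 2 4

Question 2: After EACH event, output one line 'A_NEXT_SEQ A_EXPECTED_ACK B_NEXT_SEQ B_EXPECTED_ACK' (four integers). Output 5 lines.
1087 200 200 1000
1202 200 200 1000
1202 200 200 1202
1301 200 200 1301
1301 200 200 1301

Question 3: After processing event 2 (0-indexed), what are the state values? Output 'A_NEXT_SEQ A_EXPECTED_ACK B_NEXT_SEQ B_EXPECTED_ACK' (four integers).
After event 0: A_seq=1087 A_ack=200 B_seq=200 B_ack=1000
After event 1: A_seq=1202 A_ack=200 B_seq=200 B_ack=1000
After event 2: A_seq=1202 A_ack=200 B_seq=200 B_ack=1202

1202 200 200 1202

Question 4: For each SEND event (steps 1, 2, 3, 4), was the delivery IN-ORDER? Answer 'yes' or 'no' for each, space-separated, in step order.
Step 1: SEND seq=1087 -> out-of-order
Step 2: SEND seq=1000 -> in-order
Step 3: SEND seq=1202 -> in-order
Step 4: SEND seq=1000 -> out-of-order

Answer: no yes yes no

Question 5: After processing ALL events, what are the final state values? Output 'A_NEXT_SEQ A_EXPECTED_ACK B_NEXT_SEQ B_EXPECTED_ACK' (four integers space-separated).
Answer: 1301 200 200 1301

Derivation:
After event 0: A_seq=1087 A_ack=200 B_seq=200 B_ack=1000
After event 1: A_seq=1202 A_ack=200 B_seq=200 B_ack=1000
After event 2: A_seq=1202 A_ack=200 B_seq=200 B_ack=1202
After event 3: A_seq=1301 A_ack=200 B_seq=200 B_ack=1301
After event 4: A_seq=1301 A_ack=200 B_seq=200 B_ack=1301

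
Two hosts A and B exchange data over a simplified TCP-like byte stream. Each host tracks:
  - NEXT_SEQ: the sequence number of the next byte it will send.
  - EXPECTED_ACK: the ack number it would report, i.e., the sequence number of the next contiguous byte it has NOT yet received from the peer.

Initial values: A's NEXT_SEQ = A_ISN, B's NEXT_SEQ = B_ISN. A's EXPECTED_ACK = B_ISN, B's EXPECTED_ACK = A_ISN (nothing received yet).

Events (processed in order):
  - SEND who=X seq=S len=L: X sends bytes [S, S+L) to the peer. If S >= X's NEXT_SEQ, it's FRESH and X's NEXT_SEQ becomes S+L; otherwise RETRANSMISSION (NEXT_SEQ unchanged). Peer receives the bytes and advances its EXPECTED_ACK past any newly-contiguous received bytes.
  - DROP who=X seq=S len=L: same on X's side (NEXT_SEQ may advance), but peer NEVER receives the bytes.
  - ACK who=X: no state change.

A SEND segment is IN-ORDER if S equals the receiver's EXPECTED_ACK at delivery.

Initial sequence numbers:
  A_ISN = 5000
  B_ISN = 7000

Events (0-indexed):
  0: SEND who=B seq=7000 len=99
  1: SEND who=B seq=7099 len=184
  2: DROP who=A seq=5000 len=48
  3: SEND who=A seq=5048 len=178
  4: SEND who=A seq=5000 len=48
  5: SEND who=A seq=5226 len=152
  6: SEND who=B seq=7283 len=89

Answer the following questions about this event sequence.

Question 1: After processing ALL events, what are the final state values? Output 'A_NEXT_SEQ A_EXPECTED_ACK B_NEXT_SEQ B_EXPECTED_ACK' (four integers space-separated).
Answer: 5378 7372 7372 5378

Derivation:
After event 0: A_seq=5000 A_ack=7099 B_seq=7099 B_ack=5000
After event 1: A_seq=5000 A_ack=7283 B_seq=7283 B_ack=5000
After event 2: A_seq=5048 A_ack=7283 B_seq=7283 B_ack=5000
After event 3: A_seq=5226 A_ack=7283 B_seq=7283 B_ack=5000
After event 4: A_seq=5226 A_ack=7283 B_seq=7283 B_ack=5226
After event 5: A_seq=5378 A_ack=7283 B_seq=7283 B_ack=5378
After event 6: A_seq=5378 A_ack=7372 B_seq=7372 B_ack=5378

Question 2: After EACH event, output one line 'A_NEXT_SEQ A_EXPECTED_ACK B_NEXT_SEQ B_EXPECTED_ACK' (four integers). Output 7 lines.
5000 7099 7099 5000
5000 7283 7283 5000
5048 7283 7283 5000
5226 7283 7283 5000
5226 7283 7283 5226
5378 7283 7283 5378
5378 7372 7372 5378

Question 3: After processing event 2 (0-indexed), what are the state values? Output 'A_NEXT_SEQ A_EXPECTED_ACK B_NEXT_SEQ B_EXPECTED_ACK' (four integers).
After event 0: A_seq=5000 A_ack=7099 B_seq=7099 B_ack=5000
After event 1: A_seq=5000 A_ack=7283 B_seq=7283 B_ack=5000
After event 2: A_seq=5048 A_ack=7283 B_seq=7283 B_ack=5000

5048 7283 7283 5000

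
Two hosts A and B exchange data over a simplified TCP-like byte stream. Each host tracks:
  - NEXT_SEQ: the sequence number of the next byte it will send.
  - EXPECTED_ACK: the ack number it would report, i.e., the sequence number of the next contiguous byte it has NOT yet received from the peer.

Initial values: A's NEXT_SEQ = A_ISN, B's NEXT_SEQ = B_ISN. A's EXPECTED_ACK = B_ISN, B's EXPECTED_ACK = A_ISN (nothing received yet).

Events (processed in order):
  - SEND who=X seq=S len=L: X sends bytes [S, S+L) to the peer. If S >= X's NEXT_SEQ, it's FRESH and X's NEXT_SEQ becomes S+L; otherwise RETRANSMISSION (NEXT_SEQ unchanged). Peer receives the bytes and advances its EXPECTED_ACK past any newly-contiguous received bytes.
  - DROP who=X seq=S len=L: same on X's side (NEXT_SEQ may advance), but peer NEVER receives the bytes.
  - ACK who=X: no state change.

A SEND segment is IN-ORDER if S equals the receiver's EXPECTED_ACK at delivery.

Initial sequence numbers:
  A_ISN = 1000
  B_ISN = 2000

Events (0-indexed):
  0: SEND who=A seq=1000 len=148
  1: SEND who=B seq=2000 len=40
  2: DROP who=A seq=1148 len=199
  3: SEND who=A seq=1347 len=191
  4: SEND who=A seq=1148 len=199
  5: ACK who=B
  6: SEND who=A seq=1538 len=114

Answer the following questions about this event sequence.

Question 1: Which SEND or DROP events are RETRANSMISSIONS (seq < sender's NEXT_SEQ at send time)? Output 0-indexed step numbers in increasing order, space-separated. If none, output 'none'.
Step 0: SEND seq=1000 -> fresh
Step 1: SEND seq=2000 -> fresh
Step 2: DROP seq=1148 -> fresh
Step 3: SEND seq=1347 -> fresh
Step 4: SEND seq=1148 -> retransmit
Step 6: SEND seq=1538 -> fresh

Answer: 4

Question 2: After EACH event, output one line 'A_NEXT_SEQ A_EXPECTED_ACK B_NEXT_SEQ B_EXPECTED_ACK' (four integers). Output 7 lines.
1148 2000 2000 1148
1148 2040 2040 1148
1347 2040 2040 1148
1538 2040 2040 1148
1538 2040 2040 1538
1538 2040 2040 1538
1652 2040 2040 1652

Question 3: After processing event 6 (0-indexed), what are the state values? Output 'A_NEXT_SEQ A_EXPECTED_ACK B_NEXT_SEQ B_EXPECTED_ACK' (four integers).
After event 0: A_seq=1148 A_ack=2000 B_seq=2000 B_ack=1148
After event 1: A_seq=1148 A_ack=2040 B_seq=2040 B_ack=1148
After event 2: A_seq=1347 A_ack=2040 B_seq=2040 B_ack=1148
After event 3: A_seq=1538 A_ack=2040 B_seq=2040 B_ack=1148
After event 4: A_seq=1538 A_ack=2040 B_seq=2040 B_ack=1538
After event 5: A_seq=1538 A_ack=2040 B_seq=2040 B_ack=1538
After event 6: A_seq=1652 A_ack=2040 B_seq=2040 B_ack=1652

1652 2040 2040 1652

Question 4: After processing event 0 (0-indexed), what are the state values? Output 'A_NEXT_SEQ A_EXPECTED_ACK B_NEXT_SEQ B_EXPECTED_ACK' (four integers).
After event 0: A_seq=1148 A_ack=2000 B_seq=2000 B_ack=1148

1148 2000 2000 1148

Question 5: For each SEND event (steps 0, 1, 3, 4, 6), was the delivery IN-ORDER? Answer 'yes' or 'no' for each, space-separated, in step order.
Answer: yes yes no yes yes

Derivation:
Step 0: SEND seq=1000 -> in-order
Step 1: SEND seq=2000 -> in-order
Step 3: SEND seq=1347 -> out-of-order
Step 4: SEND seq=1148 -> in-order
Step 6: SEND seq=1538 -> in-order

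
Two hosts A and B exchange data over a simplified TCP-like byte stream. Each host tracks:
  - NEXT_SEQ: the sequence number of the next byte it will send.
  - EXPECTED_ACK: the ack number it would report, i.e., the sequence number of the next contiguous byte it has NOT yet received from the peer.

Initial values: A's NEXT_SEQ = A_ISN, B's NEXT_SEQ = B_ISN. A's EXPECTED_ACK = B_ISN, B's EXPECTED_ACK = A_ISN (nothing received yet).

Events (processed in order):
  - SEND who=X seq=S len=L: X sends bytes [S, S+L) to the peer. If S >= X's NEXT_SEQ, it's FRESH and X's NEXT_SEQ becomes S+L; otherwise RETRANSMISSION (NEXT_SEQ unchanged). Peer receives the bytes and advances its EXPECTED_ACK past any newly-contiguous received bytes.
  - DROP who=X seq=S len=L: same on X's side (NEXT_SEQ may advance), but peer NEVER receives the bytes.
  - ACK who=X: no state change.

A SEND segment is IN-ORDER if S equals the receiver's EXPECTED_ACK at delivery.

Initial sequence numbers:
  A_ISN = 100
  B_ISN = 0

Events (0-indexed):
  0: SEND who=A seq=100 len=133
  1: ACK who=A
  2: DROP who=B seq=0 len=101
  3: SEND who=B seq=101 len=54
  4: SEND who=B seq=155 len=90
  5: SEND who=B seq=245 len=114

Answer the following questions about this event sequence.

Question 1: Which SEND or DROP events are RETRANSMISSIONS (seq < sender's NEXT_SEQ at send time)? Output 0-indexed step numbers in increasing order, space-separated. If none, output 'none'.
Answer: none

Derivation:
Step 0: SEND seq=100 -> fresh
Step 2: DROP seq=0 -> fresh
Step 3: SEND seq=101 -> fresh
Step 4: SEND seq=155 -> fresh
Step 5: SEND seq=245 -> fresh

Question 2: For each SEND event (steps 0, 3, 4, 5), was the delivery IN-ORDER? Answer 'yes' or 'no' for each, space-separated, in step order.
Step 0: SEND seq=100 -> in-order
Step 3: SEND seq=101 -> out-of-order
Step 4: SEND seq=155 -> out-of-order
Step 5: SEND seq=245 -> out-of-order

Answer: yes no no no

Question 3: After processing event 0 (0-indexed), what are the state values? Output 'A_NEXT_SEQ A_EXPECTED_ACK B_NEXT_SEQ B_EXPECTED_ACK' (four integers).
After event 0: A_seq=233 A_ack=0 B_seq=0 B_ack=233

233 0 0 233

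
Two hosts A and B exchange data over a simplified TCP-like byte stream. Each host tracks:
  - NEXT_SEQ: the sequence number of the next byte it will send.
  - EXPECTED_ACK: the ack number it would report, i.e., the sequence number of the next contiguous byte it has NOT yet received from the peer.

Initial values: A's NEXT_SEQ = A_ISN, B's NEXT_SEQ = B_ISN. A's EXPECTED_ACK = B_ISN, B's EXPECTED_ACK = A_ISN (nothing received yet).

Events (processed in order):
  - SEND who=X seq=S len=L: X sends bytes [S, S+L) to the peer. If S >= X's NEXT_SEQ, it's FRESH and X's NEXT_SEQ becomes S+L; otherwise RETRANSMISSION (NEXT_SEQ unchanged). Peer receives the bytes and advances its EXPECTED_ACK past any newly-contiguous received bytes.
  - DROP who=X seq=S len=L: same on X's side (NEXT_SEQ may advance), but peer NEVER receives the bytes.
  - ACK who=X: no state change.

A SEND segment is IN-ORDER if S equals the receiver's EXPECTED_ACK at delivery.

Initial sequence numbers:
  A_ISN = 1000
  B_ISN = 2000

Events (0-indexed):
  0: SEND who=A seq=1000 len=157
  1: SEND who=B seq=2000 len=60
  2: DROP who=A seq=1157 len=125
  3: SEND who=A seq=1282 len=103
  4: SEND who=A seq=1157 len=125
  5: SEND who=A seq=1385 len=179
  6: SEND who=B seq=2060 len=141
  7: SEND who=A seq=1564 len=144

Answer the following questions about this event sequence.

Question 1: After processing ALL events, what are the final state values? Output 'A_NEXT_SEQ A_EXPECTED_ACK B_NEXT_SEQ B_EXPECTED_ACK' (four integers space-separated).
After event 0: A_seq=1157 A_ack=2000 B_seq=2000 B_ack=1157
After event 1: A_seq=1157 A_ack=2060 B_seq=2060 B_ack=1157
After event 2: A_seq=1282 A_ack=2060 B_seq=2060 B_ack=1157
After event 3: A_seq=1385 A_ack=2060 B_seq=2060 B_ack=1157
After event 4: A_seq=1385 A_ack=2060 B_seq=2060 B_ack=1385
After event 5: A_seq=1564 A_ack=2060 B_seq=2060 B_ack=1564
After event 6: A_seq=1564 A_ack=2201 B_seq=2201 B_ack=1564
After event 7: A_seq=1708 A_ack=2201 B_seq=2201 B_ack=1708

Answer: 1708 2201 2201 1708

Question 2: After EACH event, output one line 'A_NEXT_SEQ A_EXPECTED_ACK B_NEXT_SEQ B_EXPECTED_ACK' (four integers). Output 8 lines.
1157 2000 2000 1157
1157 2060 2060 1157
1282 2060 2060 1157
1385 2060 2060 1157
1385 2060 2060 1385
1564 2060 2060 1564
1564 2201 2201 1564
1708 2201 2201 1708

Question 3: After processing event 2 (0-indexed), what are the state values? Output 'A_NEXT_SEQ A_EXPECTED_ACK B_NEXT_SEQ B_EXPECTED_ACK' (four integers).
After event 0: A_seq=1157 A_ack=2000 B_seq=2000 B_ack=1157
After event 1: A_seq=1157 A_ack=2060 B_seq=2060 B_ack=1157
After event 2: A_seq=1282 A_ack=2060 B_seq=2060 B_ack=1157

1282 2060 2060 1157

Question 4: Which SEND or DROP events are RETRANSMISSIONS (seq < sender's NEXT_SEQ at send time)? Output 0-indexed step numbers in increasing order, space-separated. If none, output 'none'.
Answer: 4

Derivation:
Step 0: SEND seq=1000 -> fresh
Step 1: SEND seq=2000 -> fresh
Step 2: DROP seq=1157 -> fresh
Step 3: SEND seq=1282 -> fresh
Step 4: SEND seq=1157 -> retransmit
Step 5: SEND seq=1385 -> fresh
Step 6: SEND seq=2060 -> fresh
Step 7: SEND seq=1564 -> fresh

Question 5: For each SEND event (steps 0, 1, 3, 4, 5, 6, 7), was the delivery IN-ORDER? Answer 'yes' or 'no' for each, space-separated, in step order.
Answer: yes yes no yes yes yes yes

Derivation:
Step 0: SEND seq=1000 -> in-order
Step 1: SEND seq=2000 -> in-order
Step 3: SEND seq=1282 -> out-of-order
Step 4: SEND seq=1157 -> in-order
Step 5: SEND seq=1385 -> in-order
Step 6: SEND seq=2060 -> in-order
Step 7: SEND seq=1564 -> in-order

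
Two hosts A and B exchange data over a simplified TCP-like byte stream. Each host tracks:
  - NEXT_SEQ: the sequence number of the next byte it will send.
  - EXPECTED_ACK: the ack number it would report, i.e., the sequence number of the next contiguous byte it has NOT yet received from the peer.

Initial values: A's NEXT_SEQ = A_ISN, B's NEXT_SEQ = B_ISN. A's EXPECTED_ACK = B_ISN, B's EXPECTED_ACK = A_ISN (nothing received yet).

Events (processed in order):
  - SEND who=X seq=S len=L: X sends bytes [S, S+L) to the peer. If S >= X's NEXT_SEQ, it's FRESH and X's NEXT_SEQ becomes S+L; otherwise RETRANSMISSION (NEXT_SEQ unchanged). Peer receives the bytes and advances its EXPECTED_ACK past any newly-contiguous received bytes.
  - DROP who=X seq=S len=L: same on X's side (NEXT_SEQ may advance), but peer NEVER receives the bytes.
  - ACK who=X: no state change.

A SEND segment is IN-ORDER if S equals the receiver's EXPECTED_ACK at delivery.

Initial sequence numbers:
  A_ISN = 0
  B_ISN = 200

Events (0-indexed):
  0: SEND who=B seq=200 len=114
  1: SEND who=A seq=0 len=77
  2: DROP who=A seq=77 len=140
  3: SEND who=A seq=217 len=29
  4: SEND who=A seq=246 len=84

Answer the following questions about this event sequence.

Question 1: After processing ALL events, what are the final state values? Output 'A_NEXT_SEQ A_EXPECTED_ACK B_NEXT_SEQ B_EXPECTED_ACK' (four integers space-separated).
Answer: 330 314 314 77

Derivation:
After event 0: A_seq=0 A_ack=314 B_seq=314 B_ack=0
After event 1: A_seq=77 A_ack=314 B_seq=314 B_ack=77
After event 2: A_seq=217 A_ack=314 B_seq=314 B_ack=77
After event 3: A_seq=246 A_ack=314 B_seq=314 B_ack=77
After event 4: A_seq=330 A_ack=314 B_seq=314 B_ack=77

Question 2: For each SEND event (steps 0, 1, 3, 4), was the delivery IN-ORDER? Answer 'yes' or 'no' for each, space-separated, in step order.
Answer: yes yes no no

Derivation:
Step 0: SEND seq=200 -> in-order
Step 1: SEND seq=0 -> in-order
Step 3: SEND seq=217 -> out-of-order
Step 4: SEND seq=246 -> out-of-order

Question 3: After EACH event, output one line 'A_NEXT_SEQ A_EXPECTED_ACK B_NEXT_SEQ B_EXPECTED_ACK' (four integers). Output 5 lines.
0 314 314 0
77 314 314 77
217 314 314 77
246 314 314 77
330 314 314 77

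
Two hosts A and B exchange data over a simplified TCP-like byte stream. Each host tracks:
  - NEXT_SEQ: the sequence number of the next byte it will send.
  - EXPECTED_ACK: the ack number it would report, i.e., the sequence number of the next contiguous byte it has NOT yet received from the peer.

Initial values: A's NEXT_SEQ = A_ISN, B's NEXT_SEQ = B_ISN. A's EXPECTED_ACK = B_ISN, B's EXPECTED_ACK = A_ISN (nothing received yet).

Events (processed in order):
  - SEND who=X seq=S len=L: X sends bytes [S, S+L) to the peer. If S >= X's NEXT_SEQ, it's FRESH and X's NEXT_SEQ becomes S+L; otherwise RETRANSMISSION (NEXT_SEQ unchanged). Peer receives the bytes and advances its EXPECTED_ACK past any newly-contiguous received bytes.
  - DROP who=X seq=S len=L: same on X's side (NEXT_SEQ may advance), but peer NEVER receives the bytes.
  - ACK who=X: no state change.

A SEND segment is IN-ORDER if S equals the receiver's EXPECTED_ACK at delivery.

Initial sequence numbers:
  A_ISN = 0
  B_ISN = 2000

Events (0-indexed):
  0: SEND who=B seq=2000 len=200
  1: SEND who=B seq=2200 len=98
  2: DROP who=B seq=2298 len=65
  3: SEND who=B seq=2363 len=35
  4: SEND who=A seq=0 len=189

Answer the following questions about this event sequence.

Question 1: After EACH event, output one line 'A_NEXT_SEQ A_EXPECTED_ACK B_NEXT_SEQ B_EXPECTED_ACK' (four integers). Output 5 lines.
0 2200 2200 0
0 2298 2298 0
0 2298 2363 0
0 2298 2398 0
189 2298 2398 189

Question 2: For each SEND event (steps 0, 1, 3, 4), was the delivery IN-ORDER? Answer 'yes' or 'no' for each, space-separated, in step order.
Answer: yes yes no yes

Derivation:
Step 0: SEND seq=2000 -> in-order
Step 1: SEND seq=2200 -> in-order
Step 3: SEND seq=2363 -> out-of-order
Step 4: SEND seq=0 -> in-order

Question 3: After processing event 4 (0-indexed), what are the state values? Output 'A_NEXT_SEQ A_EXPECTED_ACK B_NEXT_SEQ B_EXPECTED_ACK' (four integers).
After event 0: A_seq=0 A_ack=2200 B_seq=2200 B_ack=0
After event 1: A_seq=0 A_ack=2298 B_seq=2298 B_ack=0
After event 2: A_seq=0 A_ack=2298 B_seq=2363 B_ack=0
After event 3: A_seq=0 A_ack=2298 B_seq=2398 B_ack=0
After event 4: A_seq=189 A_ack=2298 B_seq=2398 B_ack=189

189 2298 2398 189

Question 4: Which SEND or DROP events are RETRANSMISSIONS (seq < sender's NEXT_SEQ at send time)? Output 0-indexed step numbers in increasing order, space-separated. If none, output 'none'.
Answer: none

Derivation:
Step 0: SEND seq=2000 -> fresh
Step 1: SEND seq=2200 -> fresh
Step 2: DROP seq=2298 -> fresh
Step 3: SEND seq=2363 -> fresh
Step 4: SEND seq=0 -> fresh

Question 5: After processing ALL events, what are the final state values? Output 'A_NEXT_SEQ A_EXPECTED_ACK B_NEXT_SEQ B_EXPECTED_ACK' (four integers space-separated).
Answer: 189 2298 2398 189

Derivation:
After event 0: A_seq=0 A_ack=2200 B_seq=2200 B_ack=0
After event 1: A_seq=0 A_ack=2298 B_seq=2298 B_ack=0
After event 2: A_seq=0 A_ack=2298 B_seq=2363 B_ack=0
After event 3: A_seq=0 A_ack=2298 B_seq=2398 B_ack=0
After event 4: A_seq=189 A_ack=2298 B_seq=2398 B_ack=189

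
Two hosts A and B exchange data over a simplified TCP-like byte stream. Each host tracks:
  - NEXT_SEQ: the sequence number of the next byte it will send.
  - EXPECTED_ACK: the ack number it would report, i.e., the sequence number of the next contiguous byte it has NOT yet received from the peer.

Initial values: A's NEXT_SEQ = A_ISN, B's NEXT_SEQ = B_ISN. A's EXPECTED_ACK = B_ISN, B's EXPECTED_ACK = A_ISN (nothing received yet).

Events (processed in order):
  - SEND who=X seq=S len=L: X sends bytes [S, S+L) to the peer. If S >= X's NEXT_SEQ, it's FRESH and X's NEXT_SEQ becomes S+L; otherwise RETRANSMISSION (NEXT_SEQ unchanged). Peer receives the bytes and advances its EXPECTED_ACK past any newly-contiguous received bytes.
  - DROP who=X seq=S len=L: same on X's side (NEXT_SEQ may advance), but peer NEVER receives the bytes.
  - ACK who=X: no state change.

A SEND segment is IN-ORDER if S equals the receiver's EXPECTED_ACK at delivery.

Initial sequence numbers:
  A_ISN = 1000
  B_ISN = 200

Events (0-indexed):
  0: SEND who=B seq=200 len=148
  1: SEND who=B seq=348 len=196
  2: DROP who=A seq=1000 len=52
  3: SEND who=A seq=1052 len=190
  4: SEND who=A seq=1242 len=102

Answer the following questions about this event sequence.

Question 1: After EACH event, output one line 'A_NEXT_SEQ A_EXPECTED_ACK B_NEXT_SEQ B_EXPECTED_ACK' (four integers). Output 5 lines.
1000 348 348 1000
1000 544 544 1000
1052 544 544 1000
1242 544 544 1000
1344 544 544 1000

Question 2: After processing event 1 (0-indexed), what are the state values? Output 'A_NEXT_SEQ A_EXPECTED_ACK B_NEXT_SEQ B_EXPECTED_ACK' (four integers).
After event 0: A_seq=1000 A_ack=348 B_seq=348 B_ack=1000
After event 1: A_seq=1000 A_ack=544 B_seq=544 B_ack=1000

1000 544 544 1000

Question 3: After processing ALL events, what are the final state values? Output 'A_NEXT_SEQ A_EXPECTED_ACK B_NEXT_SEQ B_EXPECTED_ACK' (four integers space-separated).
Answer: 1344 544 544 1000

Derivation:
After event 0: A_seq=1000 A_ack=348 B_seq=348 B_ack=1000
After event 1: A_seq=1000 A_ack=544 B_seq=544 B_ack=1000
After event 2: A_seq=1052 A_ack=544 B_seq=544 B_ack=1000
After event 3: A_seq=1242 A_ack=544 B_seq=544 B_ack=1000
After event 4: A_seq=1344 A_ack=544 B_seq=544 B_ack=1000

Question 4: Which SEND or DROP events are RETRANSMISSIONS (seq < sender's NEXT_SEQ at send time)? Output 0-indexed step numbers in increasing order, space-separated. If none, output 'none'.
Step 0: SEND seq=200 -> fresh
Step 1: SEND seq=348 -> fresh
Step 2: DROP seq=1000 -> fresh
Step 3: SEND seq=1052 -> fresh
Step 4: SEND seq=1242 -> fresh

Answer: none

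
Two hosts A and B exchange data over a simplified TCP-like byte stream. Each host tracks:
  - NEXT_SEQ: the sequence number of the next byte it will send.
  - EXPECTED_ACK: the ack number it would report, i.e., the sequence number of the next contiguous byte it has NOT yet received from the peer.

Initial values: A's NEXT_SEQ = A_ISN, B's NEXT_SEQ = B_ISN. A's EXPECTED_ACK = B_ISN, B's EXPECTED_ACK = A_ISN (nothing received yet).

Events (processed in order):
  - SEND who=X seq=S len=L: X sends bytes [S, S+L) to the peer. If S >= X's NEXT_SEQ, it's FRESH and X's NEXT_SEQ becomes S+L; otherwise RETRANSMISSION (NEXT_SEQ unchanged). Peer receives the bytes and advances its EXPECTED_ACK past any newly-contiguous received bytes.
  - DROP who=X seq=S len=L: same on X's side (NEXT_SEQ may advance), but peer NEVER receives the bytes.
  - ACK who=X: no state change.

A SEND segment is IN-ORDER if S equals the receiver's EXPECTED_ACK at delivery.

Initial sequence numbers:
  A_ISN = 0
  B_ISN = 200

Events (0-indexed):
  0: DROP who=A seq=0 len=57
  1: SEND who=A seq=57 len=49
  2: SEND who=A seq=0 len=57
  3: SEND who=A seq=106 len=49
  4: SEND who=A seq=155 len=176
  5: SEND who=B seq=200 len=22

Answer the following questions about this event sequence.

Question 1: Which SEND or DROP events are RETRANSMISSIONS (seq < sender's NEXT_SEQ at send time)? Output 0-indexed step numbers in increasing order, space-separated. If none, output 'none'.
Answer: 2

Derivation:
Step 0: DROP seq=0 -> fresh
Step 1: SEND seq=57 -> fresh
Step 2: SEND seq=0 -> retransmit
Step 3: SEND seq=106 -> fresh
Step 4: SEND seq=155 -> fresh
Step 5: SEND seq=200 -> fresh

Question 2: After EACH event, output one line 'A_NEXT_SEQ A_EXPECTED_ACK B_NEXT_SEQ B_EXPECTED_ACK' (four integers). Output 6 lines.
57 200 200 0
106 200 200 0
106 200 200 106
155 200 200 155
331 200 200 331
331 222 222 331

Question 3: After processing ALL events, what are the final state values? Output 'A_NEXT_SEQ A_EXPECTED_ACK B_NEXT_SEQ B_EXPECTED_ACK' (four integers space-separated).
After event 0: A_seq=57 A_ack=200 B_seq=200 B_ack=0
After event 1: A_seq=106 A_ack=200 B_seq=200 B_ack=0
After event 2: A_seq=106 A_ack=200 B_seq=200 B_ack=106
After event 3: A_seq=155 A_ack=200 B_seq=200 B_ack=155
After event 4: A_seq=331 A_ack=200 B_seq=200 B_ack=331
After event 5: A_seq=331 A_ack=222 B_seq=222 B_ack=331

Answer: 331 222 222 331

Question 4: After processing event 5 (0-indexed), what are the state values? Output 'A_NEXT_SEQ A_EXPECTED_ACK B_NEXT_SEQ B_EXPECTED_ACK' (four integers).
After event 0: A_seq=57 A_ack=200 B_seq=200 B_ack=0
After event 1: A_seq=106 A_ack=200 B_seq=200 B_ack=0
After event 2: A_seq=106 A_ack=200 B_seq=200 B_ack=106
After event 3: A_seq=155 A_ack=200 B_seq=200 B_ack=155
After event 4: A_seq=331 A_ack=200 B_seq=200 B_ack=331
After event 5: A_seq=331 A_ack=222 B_seq=222 B_ack=331

331 222 222 331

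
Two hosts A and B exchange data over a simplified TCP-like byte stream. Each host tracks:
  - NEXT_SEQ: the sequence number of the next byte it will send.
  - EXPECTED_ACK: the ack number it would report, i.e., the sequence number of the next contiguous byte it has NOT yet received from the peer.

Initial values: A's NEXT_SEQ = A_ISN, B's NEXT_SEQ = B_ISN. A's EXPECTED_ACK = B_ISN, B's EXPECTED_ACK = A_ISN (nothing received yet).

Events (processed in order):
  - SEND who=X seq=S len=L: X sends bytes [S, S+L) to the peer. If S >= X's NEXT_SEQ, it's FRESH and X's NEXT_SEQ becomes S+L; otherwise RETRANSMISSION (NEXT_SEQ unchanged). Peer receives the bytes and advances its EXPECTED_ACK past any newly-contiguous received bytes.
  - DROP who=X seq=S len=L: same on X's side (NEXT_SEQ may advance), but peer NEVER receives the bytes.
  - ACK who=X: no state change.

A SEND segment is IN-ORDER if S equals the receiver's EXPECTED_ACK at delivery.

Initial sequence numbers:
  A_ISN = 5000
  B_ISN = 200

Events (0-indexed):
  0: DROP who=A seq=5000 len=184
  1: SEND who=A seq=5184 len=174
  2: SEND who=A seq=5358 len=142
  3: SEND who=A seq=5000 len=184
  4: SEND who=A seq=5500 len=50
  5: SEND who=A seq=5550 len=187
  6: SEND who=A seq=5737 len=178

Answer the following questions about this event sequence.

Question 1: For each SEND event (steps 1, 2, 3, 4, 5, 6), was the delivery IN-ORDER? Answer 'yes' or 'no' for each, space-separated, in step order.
Answer: no no yes yes yes yes

Derivation:
Step 1: SEND seq=5184 -> out-of-order
Step 2: SEND seq=5358 -> out-of-order
Step 3: SEND seq=5000 -> in-order
Step 4: SEND seq=5500 -> in-order
Step 5: SEND seq=5550 -> in-order
Step 6: SEND seq=5737 -> in-order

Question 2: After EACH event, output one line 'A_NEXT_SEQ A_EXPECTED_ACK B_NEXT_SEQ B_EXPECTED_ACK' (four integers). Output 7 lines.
5184 200 200 5000
5358 200 200 5000
5500 200 200 5000
5500 200 200 5500
5550 200 200 5550
5737 200 200 5737
5915 200 200 5915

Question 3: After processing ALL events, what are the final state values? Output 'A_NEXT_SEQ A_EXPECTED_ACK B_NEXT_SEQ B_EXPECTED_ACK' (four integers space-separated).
Answer: 5915 200 200 5915

Derivation:
After event 0: A_seq=5184 A_ack=200 B_seq=200 B_ack=5000
After event 1: A_seq=5358 A_ack=200 B_seq=200 B_ack=5000
After event 2: A_seq=5500 A_ack=200 B_seq=200 B_ack=5000
After event 3: A_seq=5500 A_ack=200 B_seq=200 B_ack=5500
After event 4: A_seq=5550 A_ack=200 B_seq=200 B_ack=5550
After event 5: A_seq=5737 A_ack=200 B_seq=200 B_ack=5737
After event 6: A_seq=5915 A_ack=200 B_seq=200 B_ack=5915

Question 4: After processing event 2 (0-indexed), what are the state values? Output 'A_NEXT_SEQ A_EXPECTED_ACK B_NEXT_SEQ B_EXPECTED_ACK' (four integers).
After event 0: A_seq=5184 A_ack=200 B_seq=200 B_ack=5000
After event 1: A_seq=5358 A_ack=200 B_seq=200 B_ack=5000
After event 2: A_seq=5500 A_ack=200 B_seq=200 B_ack=5000

5500 200 200 5000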